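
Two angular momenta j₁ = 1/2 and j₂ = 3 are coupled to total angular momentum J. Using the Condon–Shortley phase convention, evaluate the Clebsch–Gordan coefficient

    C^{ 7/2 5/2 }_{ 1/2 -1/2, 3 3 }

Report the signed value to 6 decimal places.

+0.377964  (= +√(1/7))

triangle: 0!*1!*6!/8! = 720/40320
(j±m)!: 0!*1!*6!*0!*6!*1! = 518400
prefactor² = (2J+1)*Δ*N² = 518400/7
  k=0: +1/(0!*0!*1!*6!*0!*0!) = 1/720
Σ = 1/720  ⇒  CG² = 518400/7*1/720² = 1/7
CG = +√(1/7) = +0.377964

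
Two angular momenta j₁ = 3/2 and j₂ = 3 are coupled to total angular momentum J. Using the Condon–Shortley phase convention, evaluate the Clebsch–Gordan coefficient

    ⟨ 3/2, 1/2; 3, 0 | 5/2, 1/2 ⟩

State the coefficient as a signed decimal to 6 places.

−√(6/35) = -0.414039

triangle: 2!·1!·4!/8! = 48/40320
(j±m)!: 2!·1!·3!·3!·3!·2! = 864
prefactor² = (2J+1)·Δ·N² = 216/35
  k=0: +1/(0!·2!·1!·3!·0!·1!) = 1/12
  k=1: −1/(1!·1!·0!·2!·1!·2!) = -1/4
Σ = -1/6  ⇒  CG² = 216/35·(-1/6)² = 6/35
CG = −√(6/35) = -0.414039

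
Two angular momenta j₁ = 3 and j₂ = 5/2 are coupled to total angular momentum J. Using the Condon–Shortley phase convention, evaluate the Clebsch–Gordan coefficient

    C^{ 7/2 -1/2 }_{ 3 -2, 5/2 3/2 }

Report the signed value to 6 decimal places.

+0.563436  (= +√(20/63))

√[8·2!4!3!/10! · 1!5!4!1!3!4!] = √(9216/35)
  +(−1)^1/∏(1,1,4,3,0,0)! = -1/144  (running -1/144)
  +(−1)^2/∏(2,0,3,2,1,1)! = 1/24  (running 5/144)
⟨..|..⟩ = √(9216/35)·(5/144) = +0.563436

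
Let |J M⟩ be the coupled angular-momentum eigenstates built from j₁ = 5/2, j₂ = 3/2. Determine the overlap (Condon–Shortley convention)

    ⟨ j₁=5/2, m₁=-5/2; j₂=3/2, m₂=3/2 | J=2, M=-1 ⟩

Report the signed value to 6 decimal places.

triangle: 2!×3!×1!/7! = 12/5040
(j±m)!: 0!×5!×3!×0!×1!×3! = 4320
prefactor² = (2J+1)×Δ×N² = 360/7
  k=2: +1/(2!×0!×3!×1!×0!×0!) = 1/12
Σ = 1/12  ⇒  CG² = 360/7×1/12² = 5/14
CG = +√(5/14) = +0.597614

+√(5/14) = +0.597614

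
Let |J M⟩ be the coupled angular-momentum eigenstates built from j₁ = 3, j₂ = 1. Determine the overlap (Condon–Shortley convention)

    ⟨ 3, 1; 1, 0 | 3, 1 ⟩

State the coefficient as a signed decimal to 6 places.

√[7·1!5!1!/8! · 4!2!1!1!4!2!] = √(48)
  +(−1)^0/∏(0,1,2,1,3,0)! = 1/12  (running 1/12)
  +(−1)^1/∏(1,0,1,0,4,1)! = -1/24  (running 1/24)
⟨..|..⟩ = √(48)·(1/24) = +0.288675

+0.288675  (= +√(1/12))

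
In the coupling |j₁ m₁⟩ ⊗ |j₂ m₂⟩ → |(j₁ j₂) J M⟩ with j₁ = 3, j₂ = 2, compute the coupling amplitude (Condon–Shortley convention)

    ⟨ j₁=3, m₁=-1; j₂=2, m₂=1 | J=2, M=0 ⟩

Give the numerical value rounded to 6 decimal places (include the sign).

+0.377964

j₁+j₂−J=3  J+j₁−j₂=3  J−j₁+j₂=1  j₁+j₂+J+1=8
(j₁±m₁, j₂±m₂, J±M) = (2,4,3,1,2,2)
P² = 36/7
sum k=2..3:
  [2] +1/4 = 1/4
  [3] −1/12 = -1/12
S = 1/6
C² = P²·S² = 1/7 ; C = +0.377964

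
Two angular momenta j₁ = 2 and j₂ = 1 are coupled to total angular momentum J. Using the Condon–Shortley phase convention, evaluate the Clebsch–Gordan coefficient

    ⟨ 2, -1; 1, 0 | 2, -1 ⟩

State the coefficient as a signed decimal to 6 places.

j₁+j₂−J=1  J+j₁−j₂=3  J−j₁+j₂=1  j₁+j₂+J+1=6
(j₁±m₁, j₂±m₂, J±M) = (1,3,1,1,1,3)
P² = 3/2
sum k=0..1:
  [0] +1/6 = 1/6
  [1] −1/2 = -1/2
S = -1/3
C² = P²·S² = 1/6 ; C = -0.408248

−√(1/6) = -0.408248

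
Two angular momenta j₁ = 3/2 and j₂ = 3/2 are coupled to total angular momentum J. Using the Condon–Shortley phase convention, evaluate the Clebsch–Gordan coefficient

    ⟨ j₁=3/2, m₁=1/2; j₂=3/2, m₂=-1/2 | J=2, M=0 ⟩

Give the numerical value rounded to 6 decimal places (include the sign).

j₁+j₂−J=1  J+j₁−j₂=2  J−j₁+j₂=2  j₁+j₂+J+1=6
(j₁±m₁, j₂±m₂, J±M) = (2,1,1,2,2,2)
P² = 4/9
sum k=0..1:
  [0] +1/1 = 1
  [1] −1/4 = -1/4
S = 3/4
C² = P²·S² = 1/4 ; C = +0.500000

+0.500000  (= +√(1/4))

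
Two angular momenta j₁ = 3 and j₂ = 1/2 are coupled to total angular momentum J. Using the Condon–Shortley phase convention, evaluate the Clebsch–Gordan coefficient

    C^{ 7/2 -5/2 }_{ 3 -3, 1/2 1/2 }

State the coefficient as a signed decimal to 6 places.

+0.377964

triangle: 0!×6!×1!/8! = 720/40320
(j±m)!: 0!×6!×1!×0!×1!×6! = 518400
prefactor² = (2J+1)×Δ×N² = 518400/7
  k=0: +1/(0!×0!×6!×1!×0!×0!) = 1/720
Σ = 1/720  ⇒  CG² = 518400/7×1/720² = 1/7
CG = +√(1/7) = +0.377964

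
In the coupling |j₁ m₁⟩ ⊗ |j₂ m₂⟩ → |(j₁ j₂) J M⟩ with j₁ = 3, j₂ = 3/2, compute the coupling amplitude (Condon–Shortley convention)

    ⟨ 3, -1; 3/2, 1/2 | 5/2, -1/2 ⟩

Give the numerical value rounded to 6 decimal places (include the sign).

√[6·2!4!1!/8! · 2!4!2!1!2!3!] = √(288/35)
  +(−1)^1/∏(1,1,3,1,1,0)! = -1/6  (running -1/6)
  +(−1)^2/∏(2,0,2,0,2,1)! = 1/8  (running -1/24)
⟨..|..⟩ = √(288/35)·(-1/24) = -0.119523

-0.119523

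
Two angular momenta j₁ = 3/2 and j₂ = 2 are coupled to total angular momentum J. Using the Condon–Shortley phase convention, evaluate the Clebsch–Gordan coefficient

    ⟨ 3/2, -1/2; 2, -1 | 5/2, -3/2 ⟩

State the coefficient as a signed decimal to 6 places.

triangle: 1!*2!*3!/7! = 12/5040
(j±m)!: 1!*2!*1!*3!*1!*4! = 288
prefactor² = (2J+1)*Δ*N² = 144/35
  k=0: +1/(0!*1!*2!*1!*0!*2!) = 1/4
  k=1: −1/(1!*0!*1!*0!*1!*3!) = -1/6
Σ = 1/12  ⇒  CG² = 144/35*1/12² = 1/35
CG = +√(1/35) = +0.169031

+√(1/35) ≈ +0.169031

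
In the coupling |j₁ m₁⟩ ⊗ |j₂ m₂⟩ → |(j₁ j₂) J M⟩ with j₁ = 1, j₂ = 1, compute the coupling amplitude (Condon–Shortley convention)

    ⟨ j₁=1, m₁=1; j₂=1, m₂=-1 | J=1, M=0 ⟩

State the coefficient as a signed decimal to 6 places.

+0.707107  (= +√(1/2))

triangle: 1!·1!·1!/4! = 1/24
(j±m)!: 2!·0!·0!·2!·1!·1! = 4
prefactor² = (2J+1)·Δ·N² = 1/2
  k=0: +1/(0!·1!·0!·0!·1!·1!) = 1
Σ = 1  ⇒  CG² = 1/2·1² = 1/2
CG = +√(1/2) = +0.707107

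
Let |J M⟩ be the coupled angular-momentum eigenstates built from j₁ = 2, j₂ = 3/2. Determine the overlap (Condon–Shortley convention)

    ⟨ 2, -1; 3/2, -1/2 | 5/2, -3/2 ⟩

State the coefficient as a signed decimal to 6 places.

j₁+j₂−J=1  J+j₁−j₂=3  J−j₁+j₂=2  j₁+j₂+J+1=7
(j₁±m₁, j₂±m₂, J±M) = (1,3,1,2,1,4)
P² = 144/35
sum k=0..1:
  [0] +1/6 = 1/6
  [1] −1/4 = -1/4
S = -1/12
C² = P²·S² = 1/35 ; C = -0.169031

−√(1/35) ≈ -0.169031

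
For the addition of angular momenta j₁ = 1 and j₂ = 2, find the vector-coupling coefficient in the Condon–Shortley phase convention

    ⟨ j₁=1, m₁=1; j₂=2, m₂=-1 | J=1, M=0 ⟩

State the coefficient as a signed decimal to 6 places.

+√(3/10) ≈ +0.547723

triangle: 2!×0!×2!/5! = 4/120
(j±m)!: 2!×0!×1!×3!×1!×1! = 12
prefactor² = (2J+1)×Δ×N² = 6/5
  k=0: +1/(0!×2!×0!×1!×0!×1!) = 1/2
Σ = 1/2  ⇒  CG² = 6/5×1/2² = 3/10
CG = +√(3/10) = +0.547723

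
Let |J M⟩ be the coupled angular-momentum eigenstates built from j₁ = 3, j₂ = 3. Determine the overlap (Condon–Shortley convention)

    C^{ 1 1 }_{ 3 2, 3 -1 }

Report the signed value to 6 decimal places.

triangle: 5!*1!*1!/8! = 120/40320
(j±m)!: 5!*1!*2!*4!*2!*0! = 11520
prefactor² = (2J+1)*Δ*N² = 720/7
  k=1: −1/(1!*4!*0!*1!*1!*0!) = -1/24
Σ = -1/24  ⇒  CG² = 720/7*(-1/24)² = 5/28
CG = −√(5/28) = -0.422577

−√(5/28) ≈ -0.422577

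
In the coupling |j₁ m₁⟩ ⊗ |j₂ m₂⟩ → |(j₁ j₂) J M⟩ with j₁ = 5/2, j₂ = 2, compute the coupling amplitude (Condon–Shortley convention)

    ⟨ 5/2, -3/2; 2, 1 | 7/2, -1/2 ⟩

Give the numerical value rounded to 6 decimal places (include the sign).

j₁+j₂−J=1  J+j₁−j₂=4  J−j₁+j₂=3  j₁+j₂+J+1=9
(j₁±m₁, j₂±m₂, J±M) = (1,4,3,1,3,4)
P² = 2304/35
sum k=0..1:
  [0] +1/144 = 1/144
  [1] −1/12 = -1/12
S = -11/144
C² = P²·S² = 121/315 ; C = -0.619780

-0.619780  (= −√(121/315))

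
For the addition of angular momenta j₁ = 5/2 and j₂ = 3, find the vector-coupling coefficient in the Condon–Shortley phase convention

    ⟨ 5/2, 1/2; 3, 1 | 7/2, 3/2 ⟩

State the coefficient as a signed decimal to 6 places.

√[8·2!3!4!/10! · 3!2!4!2!5!2!] = √(3072/35)
  +(−1)^0/∏(0,2,2,4,1,0)! = 1/96  (running 1/96)
  +(−1)^1/∏(1,1,1,3,2,1)! = -1/12  (running -7/96)
  +(−1)^2/∏(2,0,0,2,3,2)! = 1/48  (running -5/96)
⟨..|..⟩ = √(3072/35)·(-5/96) = -0.487950

−√(5/21) = -0.487950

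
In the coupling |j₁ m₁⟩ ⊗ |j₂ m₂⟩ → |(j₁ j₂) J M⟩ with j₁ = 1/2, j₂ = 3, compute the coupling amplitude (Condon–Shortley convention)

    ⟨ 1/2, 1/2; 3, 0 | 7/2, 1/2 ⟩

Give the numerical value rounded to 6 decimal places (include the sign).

+0.755929

j₁+j₂−J=0  J+j₁−j₂=1  J−j₁+j₂=6  j₁+j₂+J+1=8
(j₁±m₁, j₂±m₂, J±M) = (1,0,3,3,4,3)
P² = 5184/7
sum k=0..0:
  [0] +1/36 = 1/36
S = 1/36
C² = P²·S² = 4/7 ; C = +0.755929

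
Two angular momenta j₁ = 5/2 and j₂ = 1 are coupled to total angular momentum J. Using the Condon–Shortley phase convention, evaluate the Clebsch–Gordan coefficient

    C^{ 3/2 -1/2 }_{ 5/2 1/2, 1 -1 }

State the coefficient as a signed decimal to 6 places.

√[4·2!3!0!/6! · 3!2!0!2!1!2!] = √(16/5)
  +(−1)^0/∏(0,2,2,0,1,0)! = 1/4  (running 1/4)
⟨..|..⟩ = √(16/5)·(1/4) = +0.447214

+0.447214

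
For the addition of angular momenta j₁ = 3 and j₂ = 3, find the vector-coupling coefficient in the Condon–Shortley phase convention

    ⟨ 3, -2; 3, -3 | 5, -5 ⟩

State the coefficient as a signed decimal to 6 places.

+√(1/2) ≈ +0.707107

triangle: 1!*5!*5!/12! = 14400/479001600
(j±m)!: 1!*5!*0!*6!*0!*10! = 313528320000
prefactor² = (2J+1)*Δ*N² = 103680000
  k=0: +1/(0!*1!*5!*0!*0!*5!) = 1/14400
Σ = 1/14400  ⇒  CG² = 103680000*1/14400² = 1/2
CG = +√(1/2) = +0.707107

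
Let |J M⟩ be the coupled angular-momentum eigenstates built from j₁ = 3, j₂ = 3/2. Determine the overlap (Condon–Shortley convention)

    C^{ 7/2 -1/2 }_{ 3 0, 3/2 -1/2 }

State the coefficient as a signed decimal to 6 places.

+√(2/21) = +0.308607

j₁+j₂−J=1  J+j₁−j₂=5  J−j₁+j₂=2  j₁+j₂+J+1=9
(j₁±m₁, j₂±m₂, J±M) = (3,3,1,2,3,4)
P² = 384/7
sum k=0..1:
  [0] +1/12 = 1/12
  [1] −1/24 = -1/24
S = 1/24
C² = P²·S² = 2/21 ; C = +0.308607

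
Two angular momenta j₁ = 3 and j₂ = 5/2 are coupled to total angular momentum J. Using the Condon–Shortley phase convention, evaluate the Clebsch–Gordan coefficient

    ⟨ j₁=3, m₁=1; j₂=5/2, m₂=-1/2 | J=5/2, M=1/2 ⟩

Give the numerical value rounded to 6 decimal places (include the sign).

j₁+j₂−J=3  J+j₁−j₂=3  J−j₁+j₂=2  j₁+j₂+J+1=9
(j₁±m₁, j₂±m₂, J±M) = (4,2,2,3,3,2)
P² = 288/35
sum k=0..2:
  [0] +1/24 = 1/24
  [1] −1/4 = -1/4
  [2] +1/24 = 1/24
S = -1/6
C² = P²·S² = 8/35 ; C = -0.478091

-0.478091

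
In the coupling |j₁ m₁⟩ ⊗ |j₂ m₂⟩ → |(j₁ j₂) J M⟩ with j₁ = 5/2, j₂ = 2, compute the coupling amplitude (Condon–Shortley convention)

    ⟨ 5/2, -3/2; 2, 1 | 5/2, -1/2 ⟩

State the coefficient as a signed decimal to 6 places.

+0.414039

triangle: 2!·3!·2!/8! = 24/40320
(j±m)!: 1!·4!·3!·1!·2!·3! = 1728
prefactor² = (2J+1)·Δ·N² = 216/35
  k=1: −1/(1!·1!·3!·2!·0!·0!) = -1/12
  k=2: +1/(2!·0!·2!·1!·1!·1!) = 1/4
Σ = 1/6  ⇒  CG² = 216/35·1/6² = 6/35
CG = +√(6/35) = +0.414039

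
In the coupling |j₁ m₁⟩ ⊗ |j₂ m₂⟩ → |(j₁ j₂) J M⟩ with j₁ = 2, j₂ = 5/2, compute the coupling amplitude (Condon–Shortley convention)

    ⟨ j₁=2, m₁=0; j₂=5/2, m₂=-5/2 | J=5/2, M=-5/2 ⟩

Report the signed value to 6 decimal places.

triangle: 2!*2!*3!/8! = 24/40320
(j±m)!: 2!*2!*0!*5!*0!*5! = 57600
prefactor² = (2J+1)*Δ*N² = 1440/7
  k=0: +1/(0!*2!*2!*0!*0!*3!) = 1/24
Σ = 1/24  ⇒  CG² = 1440/7*1/24² = 5/14
CG = +√(5/14) = +0.597614

+0.597614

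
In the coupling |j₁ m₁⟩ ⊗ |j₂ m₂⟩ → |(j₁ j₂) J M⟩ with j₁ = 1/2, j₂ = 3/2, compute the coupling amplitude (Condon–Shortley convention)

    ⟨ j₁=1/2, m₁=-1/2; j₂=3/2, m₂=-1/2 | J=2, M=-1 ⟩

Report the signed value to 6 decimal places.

+√(3/4) ≈ +0.866025

triangle: 0!·1!·3!/5! = 6/120
(j±m)!: 0!·1!·1!·2!·1!·3! = 12
prefactor² = (2J+1)·Δ·N² = 3
  k=0: +1/(0!·0!·1!·1!·0!·2!) = 1/2
Σ = 1/2  ⇒  CG² = 3·1/2² = 3/4
CG = +√(3/4) = +0.866025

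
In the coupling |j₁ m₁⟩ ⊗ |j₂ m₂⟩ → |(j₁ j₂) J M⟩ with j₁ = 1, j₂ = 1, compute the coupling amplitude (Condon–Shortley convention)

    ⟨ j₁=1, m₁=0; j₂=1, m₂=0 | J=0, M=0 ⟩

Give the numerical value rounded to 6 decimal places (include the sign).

j₁+j₂−J=2  J+j₁−j₂=0  J−j₁+j₂=0  j₁+j₂+J+1=3
(j₁±m₁, j₂±m₂, J±M) = (1,1,1,1,0,0)
P² = 1/3
sum k=1..1:
  [1] −1/1 = -1
S = -1
C² = P²·S² = 1/3 ; C = -0.577350

-0.577350  (= −√(1/3))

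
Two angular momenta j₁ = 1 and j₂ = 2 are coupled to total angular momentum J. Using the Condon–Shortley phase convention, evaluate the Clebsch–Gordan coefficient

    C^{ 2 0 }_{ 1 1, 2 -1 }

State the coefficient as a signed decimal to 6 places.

√[5·1!1!3!/6! · 2!0!1!3!2!2!] = √(2)
  +(−1)^0/∏(0,1,0,1,1,2)! = 1/2  (running 1/2)
⟨..|..⟩ = √(2)·(1/2) = +0.707107

+0.707107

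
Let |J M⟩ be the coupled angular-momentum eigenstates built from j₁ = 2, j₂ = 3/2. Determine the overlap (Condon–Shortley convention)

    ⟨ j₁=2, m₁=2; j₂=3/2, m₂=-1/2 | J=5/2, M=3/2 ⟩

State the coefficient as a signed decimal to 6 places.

√[6·1!3!2!/7! · 4!0!1!2!4!1!] = √(576/35)
  +(−1)^0/∏(0,1,0,1,3,1)! = 1/6  (running 1/6)
⟨..|..⟩ = √(576/35)·(1/6) = +0.676123

+√(16/35) = +0.676123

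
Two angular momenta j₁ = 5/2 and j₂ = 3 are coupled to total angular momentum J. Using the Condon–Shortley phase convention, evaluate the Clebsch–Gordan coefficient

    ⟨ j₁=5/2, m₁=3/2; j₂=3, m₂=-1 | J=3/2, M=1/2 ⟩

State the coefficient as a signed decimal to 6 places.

−√(7/30) = -0.483046

triangle: 4!*1!*2!/8! = 48/40320
(j±m)!: 4!*1!*2!*4!*2!*1! = 2304
prefactor² = (2J+1)*Δ*N² = 384/35
  k=0: +1/(0!*4!*1!*2!*0!*0!) = 1/48
  k=1: −1/(1!*3!*0!*1!*1!*1!) = -1/6
Σ = -7/48  ⇒  CG² = 384/35*(-7/48)² = 7/30
CG = −√(7/30) = -0.483046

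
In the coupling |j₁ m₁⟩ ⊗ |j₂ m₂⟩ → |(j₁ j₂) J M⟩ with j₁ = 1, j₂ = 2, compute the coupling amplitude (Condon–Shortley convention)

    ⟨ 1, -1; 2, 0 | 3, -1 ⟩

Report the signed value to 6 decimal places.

+0.632456

j₁+j₂−J=0  J+j₁−j₂=2  J−j₁+j₂=4  j₁+j₂+J+1=7
(j₁±m₁, j₂±m₂, J±M) = (0,2,2,2,2,4)
P² = 128/5
sum k=0..0:
  [0] +1/8 = 1/8
S = 1/8
C² = P²·S² = 2/5 ; C = +0.632456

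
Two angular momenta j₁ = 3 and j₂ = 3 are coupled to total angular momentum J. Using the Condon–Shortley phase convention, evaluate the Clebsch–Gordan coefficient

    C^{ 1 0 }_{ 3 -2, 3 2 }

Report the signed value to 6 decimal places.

+0.377964

triangle: 5!×1!×1!/8! = 120/40320
(j±m)!: 1!×5!×5!×1!×1!×1! = 14400
prefactor² = (2J+1)×Δ×N² = 900/7
  k=4: +1/(4!×1!×1!×1!×0!×0!) = 1/24
  k=5: −1/(5!×0!×0!×0!×1!×1!) = -1/120
Σ = 1/30  ⇒  CG² = 900/7×1/30² = 1/7
CG = +√(1/7) = +0.377964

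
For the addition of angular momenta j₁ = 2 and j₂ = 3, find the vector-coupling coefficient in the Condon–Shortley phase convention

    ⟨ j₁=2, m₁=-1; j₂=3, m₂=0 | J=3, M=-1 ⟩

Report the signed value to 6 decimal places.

-0.182574

triangle: 2!·2!·4!/9! = 96/362880
(j±m)!: 1!·3!·3!·3!·2!·4! = 10368
prefactor² = (2J+1)·Δ·N² = 96/5
  k=1: −1/(1!·1!·2!·2!·0!·2!) = -1/8
  k=2: +1/(2!·0!·1!·1!·1!·3!) = 1/12
Σ = -1/24  ⇒  CG² = 96/5·(-1/24)² = 1/30
CG = −√(1/30) = -0.182574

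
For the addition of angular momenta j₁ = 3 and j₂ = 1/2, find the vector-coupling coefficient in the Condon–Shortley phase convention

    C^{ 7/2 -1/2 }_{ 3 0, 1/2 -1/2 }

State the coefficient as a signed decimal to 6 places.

+0.755929  (= +√(4/7))

√[8·0!6!1!/8! · 3!3!0!1!3!4!] = √(5184/7)
  +(−1)^0/∏(0,0,3,0,3,1)! = 1/36  (running 1/36)
⟨..|..⟩ = √(5184/7)·(1/36) = +0.755929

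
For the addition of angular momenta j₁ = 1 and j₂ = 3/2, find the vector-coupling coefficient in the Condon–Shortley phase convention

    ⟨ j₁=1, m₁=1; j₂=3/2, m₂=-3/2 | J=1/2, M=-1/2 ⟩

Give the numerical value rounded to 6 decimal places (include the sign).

triangle: 2!·0!·1!/4! = 2/24
(j±m)!: 2!·0!·0!·3!·0!·1! = 12
prefactor² = (2J+1)·Δ·N² = 2
  k=0: +1/(0!·2!·0!·0!·0!·1!) = 1/2
Σ = 1/2  ⇒  CG² = 2·1/2² = 1/2
CG = +√(1/2) = +0.707107

+√(1/2) ≈ +0.707107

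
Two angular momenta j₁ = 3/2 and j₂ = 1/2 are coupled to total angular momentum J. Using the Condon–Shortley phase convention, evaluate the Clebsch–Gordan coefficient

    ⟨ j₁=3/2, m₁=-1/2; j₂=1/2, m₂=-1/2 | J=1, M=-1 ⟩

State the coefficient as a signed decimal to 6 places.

triangle: 1!*2!*0!/4! = 2/24
(j±m)!: 1!*2!*0!*1!*0!*2! = 4
prefactor² = (2J+1)*Δ*N² = 1
  k=0: +1/(0!*1!*2!*0!*0!*0!) = 1/2
Σ = 1/2  ⇒  CG² = 1*1/2² = 1/4
CG = +√(1/4) = +0.500000

+0.500000  (= +√(1/4))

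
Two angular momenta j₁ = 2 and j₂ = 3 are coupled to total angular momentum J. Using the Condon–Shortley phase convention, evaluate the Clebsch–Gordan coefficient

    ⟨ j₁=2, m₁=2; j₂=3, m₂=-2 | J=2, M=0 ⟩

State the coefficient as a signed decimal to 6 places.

j₁+j₂−J=3  J+j₁−j₂=1  J−j₁+j₂=3  j₁+j₂+J+1=8
(j₁±m₁, j₂±m₂, J±M) = (4,0,1,5,2,2)
P² = 360/7
sum k=0..0:
  [0] +1/12 = 1/12
S = 1/12
C² = P²·S² = 5/14 ; C = +0.597614

+0.597614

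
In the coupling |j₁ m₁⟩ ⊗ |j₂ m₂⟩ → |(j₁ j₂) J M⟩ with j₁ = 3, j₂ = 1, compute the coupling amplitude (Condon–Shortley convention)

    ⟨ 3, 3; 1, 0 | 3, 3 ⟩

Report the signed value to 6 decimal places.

+0.866025

√[7·1!5!1!/8! · 6!0!1!1!6!0!] = √(10800)
  +(−1)^0/∏(0,1,0,1,5,0)! = 1/120  (running 1/120)
⟨..|..⟩ = √(10800)·(1/120) = +0.866025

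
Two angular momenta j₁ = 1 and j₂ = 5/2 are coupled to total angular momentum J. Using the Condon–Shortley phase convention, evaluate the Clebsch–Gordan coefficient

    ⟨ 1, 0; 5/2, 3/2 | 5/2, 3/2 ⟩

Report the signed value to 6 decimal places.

triangle: 1!*1!*4!/7! = 24/5040
(j±m)!: 1!*1!*4!*1!*4!*1! = 576
prefactor² = (2J+1)*Δ*N² = 576/35
  k=0: +1/(0!*1!*1!*4!*0!*0!) = 1/24
  k=1: −1/(1!*0!*0!*3!*1!*1!) = -1/6
Σ = -1/8  ⇒  CG² = 576/35*(-1/8)² = 9/35
CG = −√(9/35) = -0.507093

−√(9/35) = -0.507093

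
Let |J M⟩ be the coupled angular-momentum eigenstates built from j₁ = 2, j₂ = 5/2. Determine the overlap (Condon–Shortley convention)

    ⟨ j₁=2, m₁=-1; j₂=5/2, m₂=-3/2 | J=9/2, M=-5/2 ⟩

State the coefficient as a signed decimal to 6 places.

+√(5/9) ≈ +0.745356

√[10·0!4!5!/10! · 1!3!1!4!2!7!] = √(11520)
  +(−1)^0/∏(0,0,3,1,1,4)! = 1/144  (running 1/144)
⟨..|..⟩ = √(11520)·(1/144) = +0.745356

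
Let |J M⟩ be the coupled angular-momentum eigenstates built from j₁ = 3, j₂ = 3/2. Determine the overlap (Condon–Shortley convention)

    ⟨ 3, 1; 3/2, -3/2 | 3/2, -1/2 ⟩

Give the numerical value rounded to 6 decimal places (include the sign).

+√(4/35) ≈ +0.338062

√[4·3!3!0!/7! · 4!2!0!3!1!2!] = √(576/35)
  +(−1)^0/∏(0,3,2,0,1,0)! = 1/12  (running 1/12)
⟨..|..⟩ = √(576/35)·(1/12) = +0.338062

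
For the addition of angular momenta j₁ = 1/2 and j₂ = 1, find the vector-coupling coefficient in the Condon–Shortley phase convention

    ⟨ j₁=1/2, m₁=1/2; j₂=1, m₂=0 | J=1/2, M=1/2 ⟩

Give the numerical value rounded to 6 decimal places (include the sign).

triangle: 1!×0!×1!/3! = 1/6
(j±m)!: 1!×0!×1!×1!×1!×0! = 1
prefactor² = (2J+1)×Δ×N² = 1/3
  k=0: +1/(0!×1!×0!×1!×0!×0!) = 1
Σ = 1  ⇒  CG² = 1/3×1² = 1/3
CG = +√(1/3) = +0.577350

+√(1/3) ≈ +0.577350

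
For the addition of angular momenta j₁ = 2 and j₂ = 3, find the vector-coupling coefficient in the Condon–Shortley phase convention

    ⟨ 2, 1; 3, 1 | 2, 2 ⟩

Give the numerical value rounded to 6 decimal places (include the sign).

j₁+j₂−J=3  J+j₁−j₂=1  J−j₁+j₂=3  j₁+j₂+J+1=8
(j₁±m₁, j₂±m₂, J±M) = (3,1,4,2,4,0)
P² = 216/7
sum k=1..1:
  [1] −1/12 = -1/12
S = -1/12
C² = P²·S² = 3/14 ; C = -0.462910

-0.462910  (= −√(3/14))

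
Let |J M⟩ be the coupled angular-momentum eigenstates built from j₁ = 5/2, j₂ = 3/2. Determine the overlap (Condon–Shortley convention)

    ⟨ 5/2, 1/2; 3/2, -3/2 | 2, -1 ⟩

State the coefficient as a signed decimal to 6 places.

triangle: 2!·3!·1!/7! = 12/5040
(j±m)!: 3!·2!·0!·3!·1!·3! = 432
prefactor² = (2J+1)·Δ·N² = 36/7
  k=0: +1/(0!·2!·2!·0!·1!·1!) = 1/4
Σ = 1/4  ⇒  CG² = 36/7·1/4² = 9/28
CG = +√(9/28) = +0.566947

+√(9/28) = +0.566947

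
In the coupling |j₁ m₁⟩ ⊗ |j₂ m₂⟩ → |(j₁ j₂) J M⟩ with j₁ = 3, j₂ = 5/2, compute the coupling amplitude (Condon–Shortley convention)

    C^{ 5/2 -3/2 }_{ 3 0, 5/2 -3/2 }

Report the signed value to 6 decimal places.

-0.483046

j₁+j₂−J=3  J+j₁−j₂=3  J−j₁+j₂=2  j₁+j₂+J+1=9
(j₁±m₁, j₂±m₂, J±M) = (3,3,1,4,1,4)
P² = 864/35
sum k=0..1:
  [0] +1/36 = 1/36
  [1] −1/8 = -1/8
S = -7/72
C² = P²·S² = 7/30 ; C = -0.483046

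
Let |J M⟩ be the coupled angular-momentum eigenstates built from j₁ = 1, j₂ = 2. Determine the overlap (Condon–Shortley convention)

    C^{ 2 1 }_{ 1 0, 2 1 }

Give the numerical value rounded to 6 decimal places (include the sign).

-0.408248

√[5·1!1!3!/6! · 1!1!3!1!3!1!] = √(3/2)
  +(−1)^0/∏(0,1,1,3,0,0)! = 1/6  (running 1/6)
  +(−1)^1/∏(1,0,0,2,1,1)! = -1/2  (running -1/3)
⟨..|..⟩ = √(3/2)·(-1/3) = -0.408248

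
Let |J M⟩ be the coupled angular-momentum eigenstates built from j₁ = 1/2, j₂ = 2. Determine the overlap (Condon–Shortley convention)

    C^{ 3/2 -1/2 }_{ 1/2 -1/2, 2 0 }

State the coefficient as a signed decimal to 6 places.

√[4·1!0!3!/5! · 0!1!2!2!1!2!] = √(8/5)
  +(−1)^1/∏(1,0,0,1,0,2)! = -1/2  (running -1/2)
⟨..|..⟩ = √(8/5)·(-1/2) = -0.632456

−√(2/5) = -0.632456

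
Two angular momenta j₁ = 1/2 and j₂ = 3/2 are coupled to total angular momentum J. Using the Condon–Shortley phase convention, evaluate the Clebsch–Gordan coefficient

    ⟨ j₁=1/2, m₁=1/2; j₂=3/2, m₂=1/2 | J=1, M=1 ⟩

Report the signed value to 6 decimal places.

+0.500000  (= +√(1/4))

√[3·1!0!2!/4! · 1!0!2!1!2!0!] = √(1)
  +(−1)^0/∏(0,1,0,2,0,0)! = 1/2  (running 1/2)
⟨..|..⟩ = √(1)·(1/2) = +0.500000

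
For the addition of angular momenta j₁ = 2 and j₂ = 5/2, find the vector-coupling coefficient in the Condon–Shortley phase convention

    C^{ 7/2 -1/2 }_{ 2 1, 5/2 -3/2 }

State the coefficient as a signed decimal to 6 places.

j₁+j₂−J=1  J+j₁−j₂=3  J−j₁+j₂=4  j₁+j₂+J+1=9
(j₁±m₁, j₂±m₂, J±M) = (3,1,1,4,3,4)
P² = 2304/35
sum k=0..1:
  [0] +1/12 = 1/12
  [1] −1/144 = -1/144
S = 11/144
C² = P²·S² = 121/315 ; C = +0.619780

+0.619780  (= +√(121/315))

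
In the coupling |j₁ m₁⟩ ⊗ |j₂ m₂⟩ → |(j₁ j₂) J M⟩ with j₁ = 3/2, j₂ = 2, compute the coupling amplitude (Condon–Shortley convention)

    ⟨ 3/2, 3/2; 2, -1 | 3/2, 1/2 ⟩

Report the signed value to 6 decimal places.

+0.632456  (= +√(2/5))

√[4·2!1!2!/6! · 3!0!1!3!2!1!] = √(8/5)
  +(−1)^0/∏(0,2,0,1,1,1)! = 1/2  (running 1/2)
⟨..|..⟩ = √(8/5)·(1/2) = +0.632456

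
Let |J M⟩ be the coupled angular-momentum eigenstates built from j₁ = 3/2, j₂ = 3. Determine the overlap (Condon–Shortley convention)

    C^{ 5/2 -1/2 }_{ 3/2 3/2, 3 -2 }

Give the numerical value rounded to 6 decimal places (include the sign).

+0.654654

√[6·2!1!4!/8! · 3!0!1!5!2!3!] = √(432/7)
  +(−1)^0/∏(0,2,0,1,1,3)! = 1/12  (running 1/12)
⟨..|..⟩ = √(432/7)·(1/12) = +0.654654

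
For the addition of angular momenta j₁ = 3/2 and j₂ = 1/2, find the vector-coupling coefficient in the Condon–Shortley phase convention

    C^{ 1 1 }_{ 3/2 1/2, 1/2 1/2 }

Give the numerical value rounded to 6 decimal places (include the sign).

triangle: 1!·2!·0!/4! = 2/24
(j±m)!: 2!·1!·1!·0!·2!·0! = 4
prefactor² = (2J+1)·Δ·N² = 1
  k=1: −1/(1!·0!·0!·0!·2!·0!) = -1/2
Σ = -1/2  ⇒  CG² = 1·(-1/2)² = 1/4
CG = −√(1/4) = -0.500000

−√(1/4) = -0.500000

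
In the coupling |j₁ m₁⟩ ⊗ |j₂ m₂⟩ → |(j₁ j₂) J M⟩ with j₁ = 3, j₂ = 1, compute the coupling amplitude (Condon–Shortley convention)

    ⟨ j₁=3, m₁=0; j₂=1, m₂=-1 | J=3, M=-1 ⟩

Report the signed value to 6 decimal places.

triangle: 1!*5!*1!/8! = 120/40320
(j±m)!: 3!*3!*0!*2!*2!*4! = 3456
prefactor² = (2J+1)*Δ*N² = 72
  k=0: +1/(0!*1!*3!*0!*2!*1!) = 1/12
Σ = 1/12  ⇒  CG² = 72*1/12² = 1/2
CG = +√(1/2) = +0.707107

+0.707107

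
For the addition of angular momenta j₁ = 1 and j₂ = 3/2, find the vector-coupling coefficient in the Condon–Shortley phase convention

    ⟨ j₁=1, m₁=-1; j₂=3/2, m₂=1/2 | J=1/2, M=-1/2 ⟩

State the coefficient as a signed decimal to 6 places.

j₁+j₂−J=2  J+j₁−j₂=0  J−j₁+j₂=1  j₁+j₂+J+1=4
(j₁±m₁, j₂±m₂, J±M) = (0,2,2,1,0,1)
P² = 2/3
sum k=2..2:
  [2] +1/2 = 1/2
S = 1/2
C² = P²·S² = 1/6 ; C = +0.408248

+√(1/6) = +0.408248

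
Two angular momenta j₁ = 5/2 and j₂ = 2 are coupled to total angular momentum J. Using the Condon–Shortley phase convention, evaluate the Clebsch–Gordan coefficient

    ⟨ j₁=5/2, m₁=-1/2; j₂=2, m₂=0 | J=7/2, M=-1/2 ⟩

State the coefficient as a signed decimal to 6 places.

triangle: 1!×4!×3!/9! = 144/362880
(j±m)!: 2!×3!×2!×2!×3!×4! = 6912
prefactor² = (2J+1)×Δ×N² = 768/35
  k=0: +1/(0!×1!×3!×2!×1!×1!) = 1/12
  k=1: −1/(1!×0!×2!×1!×2!×2!) = -1/8
Σ = -1/24  ⇒  CG² = 768/35×(-1/24)² = 4/105
CG = −√(4/105) = -0.195180

-0.195180  (= −√(4/105))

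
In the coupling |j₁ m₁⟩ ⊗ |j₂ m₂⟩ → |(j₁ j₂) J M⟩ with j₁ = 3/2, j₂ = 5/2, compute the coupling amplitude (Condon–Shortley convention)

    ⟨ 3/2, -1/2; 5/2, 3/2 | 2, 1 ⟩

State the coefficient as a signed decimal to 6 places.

+√(1/42) = +0.154303

j₁+j₂−J=2  J+j₁−j₂=1  J−j₁+j₂=3  j₁+j₂+J+1=7
(j₁±m₁, j₂±m₂, J±M) = (1,2,4,1,3,1)
P² = 24/7
sum k=1..2:
  [1] −1/6 = -1/6
  [2] +1/4 = 1/4
S = 1/12
C² = P²·S² = 1/42 ; C = +0.154303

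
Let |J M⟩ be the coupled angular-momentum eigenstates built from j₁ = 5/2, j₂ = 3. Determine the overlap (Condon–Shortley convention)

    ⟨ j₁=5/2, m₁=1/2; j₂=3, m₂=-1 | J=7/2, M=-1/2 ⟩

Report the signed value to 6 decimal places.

−√(1/63) ≈ -0.125988

j₁+j₂−J=2  J+j₁−j₂=3  J−j₁+j₂=4  j₁+j₂+J+1=10
(j₁±m₁, j₂±m₂, J±M) = (3,2,2,4,3,4)
P² = 9216/175
sum k=0..2:
  [0] +1/16 = 1/16
  [1] −1/12 = -1/12
  [2] +1/288 = 1/288
S = -5/288
C² = P²·S² = 1/63 ; C = -0.125988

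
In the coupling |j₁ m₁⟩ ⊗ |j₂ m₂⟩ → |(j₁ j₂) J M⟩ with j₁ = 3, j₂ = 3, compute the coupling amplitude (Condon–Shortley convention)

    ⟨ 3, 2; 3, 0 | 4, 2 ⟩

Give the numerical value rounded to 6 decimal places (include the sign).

+√(3/154) = +0.139573

j₁+j₂−J=2  J+j₁−j₂=4  J−j₁+j₂=4  j₁+j₂+J+1=11
(j₁±m₁, j₂±m₂, J±M) = (5,1,3,3,6,2)
P² = 124416/77
sum k=0..1:
  [0] +1/72 = 1/72
  [1] −1/96 = -1/96
S = 1/288
C² = P²·S² = 3/154 ; C = +0.139573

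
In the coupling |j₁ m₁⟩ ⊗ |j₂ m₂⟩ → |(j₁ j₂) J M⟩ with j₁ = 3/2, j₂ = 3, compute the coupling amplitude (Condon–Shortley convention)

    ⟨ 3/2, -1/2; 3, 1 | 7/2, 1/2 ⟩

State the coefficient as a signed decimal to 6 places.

−√(2/7) = -0.534522

triangle: 1!·2!·5!/9! = 240/362880
(j±m)!: 1!·2!·4!·2!·4!·3! = 13824
prefactor² = (2J+1)·Δ·N² = 512/7
  k=0: +1/(0!·1!·2!·4!·0!·1!) = 1/48
  k=1: −1/(1!·0!·1!·3!·1!·2!) = -1/12
Σ = -1/16  ⇒  CG² = 512/7·(-1/16)² = 2/7
CG = −√(2/7) = -0.534522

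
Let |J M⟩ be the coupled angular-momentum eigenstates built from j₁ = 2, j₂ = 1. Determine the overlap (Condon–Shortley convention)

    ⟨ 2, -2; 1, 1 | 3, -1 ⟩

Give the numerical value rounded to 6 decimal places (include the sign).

+√(1/15) ≈ +0.258199

j₁+j₂−J=0  J+j₁−j₂=4  J−j₁+j₂=2  j₁+j₂+J+1=7
(j₁±m₁, j₂±m₂, J±M) = (0,4,2,0,2,4)
P² = 768/5
sum k=0..0:
  [0] +1/48 = 1/48
S = 1/48
C² = P²·S² = 1/15 ; C = +0.258199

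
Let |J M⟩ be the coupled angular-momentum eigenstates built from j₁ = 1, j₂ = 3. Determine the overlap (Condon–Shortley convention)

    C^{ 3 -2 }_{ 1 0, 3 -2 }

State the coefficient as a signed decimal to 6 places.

+0.577350

√[7·1!1!5!/8! · 1!1!1!5!1!5!] = √(300)
  +(−1)^0/∏(0,1,1,1,0,4)! = 1/24  (running 1/24)
  +(−1)^1/∏(1,0,0,0,1,5)! = -1/120  (running 1/30)
⟨..|..⟩ = √(300)·(1/30) = +0.577350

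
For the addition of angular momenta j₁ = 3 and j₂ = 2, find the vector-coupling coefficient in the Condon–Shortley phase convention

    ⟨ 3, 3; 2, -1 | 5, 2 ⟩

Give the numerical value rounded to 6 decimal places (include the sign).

+√(1/30) ≈ +0.182574

√[11·0!6!4!/11! · 6!0!1!3!7!3!] = √(622080)
  +(−1)^0/∏(0,0,0,1,6,3)! = 1/4320  (running 1/4320)
⟨..|..⟩ = √(622080)·(1/4320) = +0.182574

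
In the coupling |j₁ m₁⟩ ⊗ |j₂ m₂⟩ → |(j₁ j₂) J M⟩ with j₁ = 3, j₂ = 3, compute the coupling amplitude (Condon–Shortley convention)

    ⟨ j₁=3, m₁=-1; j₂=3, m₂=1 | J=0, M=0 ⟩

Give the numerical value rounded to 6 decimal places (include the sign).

+0.377964  (= +√(1/7))

√[1·6!0!0!/7! · 2!4!4!2!0!0!] = √(2304/7)
  +(−1)^4/∏(4,2,0,0,0,0)! = 1/48  (running 1/48)
⟨..|..⟩ = √(2304/7)·(1/48) = +0.377964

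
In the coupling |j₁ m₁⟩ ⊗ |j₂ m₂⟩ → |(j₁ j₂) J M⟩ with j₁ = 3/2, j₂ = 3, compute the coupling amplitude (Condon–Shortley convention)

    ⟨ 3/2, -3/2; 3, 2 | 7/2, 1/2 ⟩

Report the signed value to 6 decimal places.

−√(5/21) = -0.487950

triangle: 1!*2!*5!/9! = 240/362880
(j±m)!: 0!*3!*5!*1!*4!*3! = 103680
prefactor² = (2J+1)*Δ*N² = 3840/7
  k=1: −1/(1!*0!*2!*4!*0!*1!) = -1/48
Σ = -1/48  ⇒  CG² = 3840/7*(-1/48)² = 5/21
CG = −√(5/21) = -0.487950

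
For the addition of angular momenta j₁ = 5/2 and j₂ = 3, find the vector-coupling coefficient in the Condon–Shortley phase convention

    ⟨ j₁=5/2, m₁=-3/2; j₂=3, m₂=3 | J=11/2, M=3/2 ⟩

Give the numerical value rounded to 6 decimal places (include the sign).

+0.123091  (= +√(1/66))

j₁+j₂−J=0  J+j₁−j₂=5  J−j₁+j₂=6  j₁+j₂+J+1=12
(j₁±m₁, j₂±m₂, J±M) = (1,4,6,0,7,4)
P² = 49766400/11
sum k=0..0:
  [0] +1/17280 = 1/17280
S = 1/17280
C² = P²·S² = 1/66 ; C = +0.123091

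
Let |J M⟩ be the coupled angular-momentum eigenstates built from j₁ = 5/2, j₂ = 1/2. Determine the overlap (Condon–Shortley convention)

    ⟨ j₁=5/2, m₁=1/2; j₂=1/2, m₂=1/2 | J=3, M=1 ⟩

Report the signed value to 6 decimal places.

√[7·0!5!1!/7! · 3!2!1!0!4!2!] = √(96)
  +(−1)^0/∏(0,0,2,1,3,0)! = 1/12  (running 1/12)
⟨..|..⟩ = √(96)·(1/12) = +0.816497

+√(2/3) = +0.816497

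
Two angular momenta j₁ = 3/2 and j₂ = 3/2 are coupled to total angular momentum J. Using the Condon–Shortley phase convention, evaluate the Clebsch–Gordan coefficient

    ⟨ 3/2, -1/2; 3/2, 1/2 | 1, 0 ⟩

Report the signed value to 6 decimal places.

−√(1/20) ≈ -0.223607

√[3·2!1!1!/5! · 1!2!2!1!1!1!] = √(1/5)
  +(−1)^1/∏(1,1,1,1,0,0)! = -1  (running -1)
  +(−1)^2/∏(2,0,0,0,1,1)! = 1/2  (running -1/2)
⟨..|..⟩ = √(1/5)·(-1/2) = -0.223607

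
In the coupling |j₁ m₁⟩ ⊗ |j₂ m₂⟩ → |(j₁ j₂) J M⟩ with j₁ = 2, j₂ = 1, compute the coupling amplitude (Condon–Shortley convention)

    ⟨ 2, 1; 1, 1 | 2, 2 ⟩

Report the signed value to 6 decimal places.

j₁+j₂−J=1  J+j₁−j₂=3  J−j₁+j₂=1  j₁+j₂+J+1=6
(j₁±m₁, j₂±m₂, J±M) = (3,1,2,0,4,0)
P² = 12
sum k=1..1:
  [1] −1/6 = -1/6
S = -1/6
C² = P²·S² = 1/3 ; C = -0.577350

-0.577350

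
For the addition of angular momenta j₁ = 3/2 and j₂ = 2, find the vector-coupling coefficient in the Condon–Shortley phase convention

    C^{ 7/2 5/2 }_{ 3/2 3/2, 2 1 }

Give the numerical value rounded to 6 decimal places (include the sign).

+0.755929  (= +√(4/7))

√[8·0!3!4!/8! · 3!0!3!1!6!1!] = √(5184/7)
  +(−1)^0/∏(0,0,0,3,3,1)! = 1/36  (running 1/36)
⟨..|..⟩ = √(5184/7)·(1/36) = +0.755929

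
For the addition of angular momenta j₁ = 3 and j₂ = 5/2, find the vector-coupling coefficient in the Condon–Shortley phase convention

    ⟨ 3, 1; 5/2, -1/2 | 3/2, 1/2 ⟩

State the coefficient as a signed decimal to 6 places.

triangle: 4!×2!×1!/8! = 48/40320
(j±m)!: 4!×2!×2!×3!×2!×1! = 1152
prefactor² = (2J+1)×Δ×N² = 192/35
  k=1: −1/(1!×3!×1!×1!×1!×0!) = -1/6
  k=2: +1/(2!×2!×0!×0!×2!×1!) = 1/8
Σ = -1/24  ⇒  CG² = 192/35×(-1/24)² = 1/105
CG = −√(1/105) = -0.097590

−√(1/105) = -0.097590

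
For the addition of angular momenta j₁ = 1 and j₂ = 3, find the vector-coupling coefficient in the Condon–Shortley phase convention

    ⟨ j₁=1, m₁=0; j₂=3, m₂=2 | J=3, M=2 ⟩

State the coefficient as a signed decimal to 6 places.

j₁+j₂−J=1  J+j₁−j₂=1  J−j₁+j₂=5  j₁+j₂+J+1=8
(j₁±m₁, j₂±m₂, J±M) = (1,1,5,1,5,1)
P² = 300
sum k=0..1:
  [0] +1/120 = 1/120
  [1] −1/24 = -1/24
S = -1/30
C² = P²·S² = 1/3 ; C = -0.577350

−√(1/3) ≈ -0.577350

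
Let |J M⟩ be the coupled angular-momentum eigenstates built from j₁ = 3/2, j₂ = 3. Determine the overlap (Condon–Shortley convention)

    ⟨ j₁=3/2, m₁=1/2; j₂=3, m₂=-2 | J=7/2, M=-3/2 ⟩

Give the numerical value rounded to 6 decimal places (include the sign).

+0.654654

triangle: 1!*2!*5!/9! = 240/362880
(j±m)!: 2!*1!*1!*5!*2!*5! = 57600
prefactor² = (2J+1)*Δ*N² = 6400/21
  k=0: +1/(0!*1!*1!*1!*1!*4!) = 1/24
  k=1: −1/(1!*0!*0!*0!*2!*5!) = -1/240
Σ = 3/80  ⇒  CG² = 6400/21*3/80² = 3/7
CG = +√(3/7) = +0.654654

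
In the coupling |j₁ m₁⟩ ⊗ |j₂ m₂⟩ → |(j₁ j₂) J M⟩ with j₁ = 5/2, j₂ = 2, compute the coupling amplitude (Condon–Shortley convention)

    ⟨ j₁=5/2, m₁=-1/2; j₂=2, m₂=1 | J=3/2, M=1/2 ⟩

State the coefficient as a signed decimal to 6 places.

√[4·3!2!1!/7! · 2!3!3!1!2!1!] = √(48/35)
  +(−1)^2/∏(2,1,1,1,1,0)! = 1/2  (running 1/2)
  +(−1)^3/∏(3,0,0,0,2,1)! = -1/12  (running 5/12)
⟨..|..⟩ = √(48/35)·(5/12) = +0.487950

+√(5/21) ≈ +0.487950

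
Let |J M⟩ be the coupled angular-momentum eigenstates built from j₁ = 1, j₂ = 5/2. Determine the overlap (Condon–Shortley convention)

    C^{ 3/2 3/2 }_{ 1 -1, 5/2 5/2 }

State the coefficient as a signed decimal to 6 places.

j₁+j₂−J=2  J+j₁−j₂=0  J−j₁+j₂=3  j₁+j₂+J+1=6
(j₁±m₁, j₂±m₂, J±M) = (0,2,5,0,3,0)
P² = 96
sum k=2..2:
  [2] +1/12 = 1/12
S = 1/12
C² = P²·S² = 2/3 ; C = +0.816497

+√(2/3) ≈ +0.816497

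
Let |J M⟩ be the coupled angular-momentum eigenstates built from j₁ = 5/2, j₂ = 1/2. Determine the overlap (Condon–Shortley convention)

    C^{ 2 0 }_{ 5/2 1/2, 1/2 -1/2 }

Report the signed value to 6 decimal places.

√[5·1!4!0!/6! · 3!2!0!1!2!2!] = √(8)
  +(−1)^0/∏(0,1,2,0,2,0)! = 1/4  (running 1/4)
⟨..|..⟩ = √(8)·(1/4) = +0.707107

+√(1/2) = +0.707107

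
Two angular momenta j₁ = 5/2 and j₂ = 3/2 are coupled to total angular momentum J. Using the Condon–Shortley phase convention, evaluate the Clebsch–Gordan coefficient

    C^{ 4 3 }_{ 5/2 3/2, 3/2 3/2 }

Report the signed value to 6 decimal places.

j₁+j₂−J=0  J+j₁−j₂=5  J−j₁+j₂=3  j₁+j₂+J+1=9
(j₁±m₁, j₂±m₂, J±M) = (4,1,3,0,7,1)
P² = 12960
sum k=0..0:
  [0] +1/144 = 1/144
S = 1/144
C² = P²·S² = 5/8 ; C = +0.790569

+√(5/8) = +0.790569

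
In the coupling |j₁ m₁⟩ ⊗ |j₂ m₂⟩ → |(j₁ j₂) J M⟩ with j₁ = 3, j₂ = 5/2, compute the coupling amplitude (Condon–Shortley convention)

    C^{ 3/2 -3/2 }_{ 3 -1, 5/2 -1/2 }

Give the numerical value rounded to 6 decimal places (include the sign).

√[4·4!2!1!/8! · 2!4!2!3!0!3!] = √(576/35)
  +(−1)^2/∏(2,2,2,0,0,1)! = 1/8  (running 1/8)
⟨..|..⟩ = √(576/35)·(1/8) = +0.507093

+0.507093  (= +√(9/35))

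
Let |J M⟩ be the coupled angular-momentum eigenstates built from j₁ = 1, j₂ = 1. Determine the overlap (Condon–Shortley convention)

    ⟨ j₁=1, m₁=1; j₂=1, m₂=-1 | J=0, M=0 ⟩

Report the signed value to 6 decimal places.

+√(1/3) ≈ +0.577350

j₁+j₂−J=2  J+j₁−j₂=0  J−j₁+j₂=0  j₁+j₂+J+1=3
(j₁±m₁, j₂±m₂, J±M) = (2,0,0,2,0,0)
P² = 4/3
sum k=0..0:
  [0] +1/2 = 1/2
S = 1/2
C² = P²·S² = 1/3 ; C = +0.577350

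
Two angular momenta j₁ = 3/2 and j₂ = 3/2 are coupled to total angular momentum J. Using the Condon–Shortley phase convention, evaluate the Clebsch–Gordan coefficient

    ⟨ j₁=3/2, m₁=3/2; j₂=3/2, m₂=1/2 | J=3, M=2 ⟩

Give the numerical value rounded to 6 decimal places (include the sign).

triangle: 0!×3!×3!/7! = 36/5040
(j±m)!: 3!×0!×2!×1!×5!×1! = 1440
prefactor² = (2J+1)×Δ×N² = 72
  k=0: +1/(0!×0!×0!×2!×3!×1!) = 1/12
Σ = 1/12  ⇒  CG² = 72×1/12² = 1/2
CG = +√(1/2) = +0.707107

+√(1/2) = +0.707107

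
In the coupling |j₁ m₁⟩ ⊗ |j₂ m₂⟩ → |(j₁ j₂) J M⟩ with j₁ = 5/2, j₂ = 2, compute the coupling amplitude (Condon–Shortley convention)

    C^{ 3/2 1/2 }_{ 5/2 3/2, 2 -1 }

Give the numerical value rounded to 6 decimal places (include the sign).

−√(2/105) = -0.138013

√[4·3!2!1!/7! · 4!1!1!3!2!1!] = √(96/35)
  +(−1)^0/∏(0,3,1,1,1,0)! = 1/6  (running 1/6)
  +(−1)^1/∏(1,2,0,0,2,1)! = -1/4  (running -1/12)
⟨..|..⟩ = √(96/35)·(-1/12) = -0.138013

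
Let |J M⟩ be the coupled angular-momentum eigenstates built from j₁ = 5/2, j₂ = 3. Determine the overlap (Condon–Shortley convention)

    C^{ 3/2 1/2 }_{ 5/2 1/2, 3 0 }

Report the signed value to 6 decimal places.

j₁+j₂−J=4  J+j₁−j₂=1  J−j₁+j₂=2  j₁+j₂+J+1=8
(j₁±m₁, j₂±m₂, J±M) = (3,2,3,3,2,1)
P² = 144/35
sum k=1..2:
  [1] −1/12 = -1/12
  [2] +1/4 = 1/4
S = 1/6
C² = P²·S² = 4/35 ; C = +0.338062

+√(4/35) ≈ +0.338062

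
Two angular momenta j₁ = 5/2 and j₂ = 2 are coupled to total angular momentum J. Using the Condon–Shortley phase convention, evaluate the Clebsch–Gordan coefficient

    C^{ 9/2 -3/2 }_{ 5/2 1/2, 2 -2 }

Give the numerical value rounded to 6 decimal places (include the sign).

√[10·0!5!4!/10! · 3!2!0!4!3!6!] = √(69120/7)
  +(−1)^0/∏(0,0,2,0,3,4)! = 1/288  (running 1/288)
⟨..|..⟩ = √(69120/7)·(1/288) = +0.345033

+√(5/42) ≈ +0.345033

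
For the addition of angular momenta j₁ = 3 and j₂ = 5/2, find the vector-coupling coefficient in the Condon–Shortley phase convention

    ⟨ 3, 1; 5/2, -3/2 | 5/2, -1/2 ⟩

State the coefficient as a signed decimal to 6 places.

j₁+j₂−J=3  J+j₁−j₂=3  J−j₁+j₂=2  j₁+j₂+J+1=9
(j₁±m₁, j₂±m₂, J±M) = (4,2,1,4,2,3)
P² = 576/35
sum k=0..1:
  [0] +1/12 = 1/12
  [1] −1/8 = -1/8
S = -1/24
C² = P²·S² = 1/35 ; C = -0.169031

−√(1/35) = -0.169031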